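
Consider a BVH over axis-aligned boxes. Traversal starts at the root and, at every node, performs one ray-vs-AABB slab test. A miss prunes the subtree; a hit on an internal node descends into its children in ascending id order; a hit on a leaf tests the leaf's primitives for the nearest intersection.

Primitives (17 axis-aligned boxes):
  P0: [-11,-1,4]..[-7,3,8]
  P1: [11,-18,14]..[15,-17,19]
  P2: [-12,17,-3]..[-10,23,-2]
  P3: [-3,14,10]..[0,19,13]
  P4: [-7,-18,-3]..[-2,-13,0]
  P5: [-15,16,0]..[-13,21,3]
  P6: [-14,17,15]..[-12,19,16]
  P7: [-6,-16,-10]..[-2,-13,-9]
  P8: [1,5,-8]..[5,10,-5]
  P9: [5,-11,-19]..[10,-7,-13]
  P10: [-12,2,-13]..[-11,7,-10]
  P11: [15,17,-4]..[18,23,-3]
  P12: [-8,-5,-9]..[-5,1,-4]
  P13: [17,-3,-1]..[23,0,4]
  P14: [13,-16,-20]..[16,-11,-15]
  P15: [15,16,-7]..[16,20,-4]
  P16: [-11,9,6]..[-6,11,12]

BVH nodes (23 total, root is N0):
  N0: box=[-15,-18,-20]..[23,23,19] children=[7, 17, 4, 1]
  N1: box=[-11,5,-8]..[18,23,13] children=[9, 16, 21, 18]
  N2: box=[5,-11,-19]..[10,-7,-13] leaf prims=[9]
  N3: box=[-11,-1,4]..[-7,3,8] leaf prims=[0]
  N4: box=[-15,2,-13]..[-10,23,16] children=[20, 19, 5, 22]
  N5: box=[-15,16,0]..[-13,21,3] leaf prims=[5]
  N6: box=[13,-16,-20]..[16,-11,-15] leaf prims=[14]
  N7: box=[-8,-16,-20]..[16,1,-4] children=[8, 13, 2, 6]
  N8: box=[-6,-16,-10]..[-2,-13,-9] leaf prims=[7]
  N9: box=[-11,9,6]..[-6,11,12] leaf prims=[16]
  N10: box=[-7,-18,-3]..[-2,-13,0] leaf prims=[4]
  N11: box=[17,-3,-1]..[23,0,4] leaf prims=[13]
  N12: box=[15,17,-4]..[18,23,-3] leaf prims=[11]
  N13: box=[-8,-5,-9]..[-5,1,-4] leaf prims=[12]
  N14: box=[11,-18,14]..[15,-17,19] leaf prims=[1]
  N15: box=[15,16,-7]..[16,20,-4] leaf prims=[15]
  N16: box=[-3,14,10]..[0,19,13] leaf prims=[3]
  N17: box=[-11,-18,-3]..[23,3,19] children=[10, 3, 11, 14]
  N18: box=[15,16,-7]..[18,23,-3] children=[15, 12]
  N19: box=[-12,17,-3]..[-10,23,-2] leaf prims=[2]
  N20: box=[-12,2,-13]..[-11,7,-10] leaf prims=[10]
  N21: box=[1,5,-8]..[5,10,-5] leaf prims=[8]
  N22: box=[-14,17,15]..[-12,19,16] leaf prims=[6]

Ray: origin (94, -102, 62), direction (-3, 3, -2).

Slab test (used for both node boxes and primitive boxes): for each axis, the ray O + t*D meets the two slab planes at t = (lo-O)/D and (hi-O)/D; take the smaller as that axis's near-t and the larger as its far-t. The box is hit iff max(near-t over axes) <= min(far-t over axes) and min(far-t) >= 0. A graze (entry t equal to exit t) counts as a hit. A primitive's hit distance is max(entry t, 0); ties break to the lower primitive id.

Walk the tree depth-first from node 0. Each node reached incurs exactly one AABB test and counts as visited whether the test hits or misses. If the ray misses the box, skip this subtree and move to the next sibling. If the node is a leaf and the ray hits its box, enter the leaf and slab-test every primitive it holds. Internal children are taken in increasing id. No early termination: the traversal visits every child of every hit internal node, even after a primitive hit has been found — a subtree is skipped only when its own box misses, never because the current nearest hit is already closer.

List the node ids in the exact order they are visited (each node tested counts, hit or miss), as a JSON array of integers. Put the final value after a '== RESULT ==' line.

Trace the traversal:
N0 x:[71/3,109/3] y:[28,125/3] z:[43/2,41] -> hit [28,109/3], descend [1, 4, 7, 17]
  N1 x:[76/3,35] y:[107/3,125/3] z:[49/2,35] -> miss, prune
  N4 x:[104/3,109/3] y:[104/3,125/3] z:[23,75/2] -> hit [104/3,109/3], descend [5, 19, 20, 22]
    N5 x:[107/3,109/3] y:[118/3,41] z:[59/2,31] -> miss, prune
    N19 x:[104/3,106/3] y:[119/3,125/3] z:[32,65/2] -> miss, prune
    N20 x:[35,106/3] y:[104/3,109/3] z:[36,75/2] -> miss, prune
    N22 x:[106/3,36] y:[119/3,121/3] z:[23,47/2] -> miss, prune
  N7 x:[26,34] y:[86/3,103/3] z:[33,41] -> hit [33,34], descend [2, 6, 8, 13]
    N2 x:[28,89/3] y:[91/3,95/3] z:[75/2,81/2] -> miss, prune
    N6 x:[26,27] y:[86/3,91/3] z:[77/2,41] -> miss, prune
    N8 x:[32,100/3] y:[86/3,89/3] z:[71/2,36] -> miss, prune
    N13 x:[33,34] y:[97/3,103/3] z:[33,71/2] -> hit [33,34] leaf, test {P12@t=33}
  N17 x:[71/3,35] y:[28,35] z:[43/2,65/2] -> hit [28,65/2], descend [3, 10, 11, 14]
    N3 x:[101/3,35] y:[101/3,35] z:[27,29] -> miss, prune
    N10 x:[32,101/3] y:[28,89/3] z:[31,65/2] -> miss, prune
    N11 x:[71/3,77/3] y:[33,34] z:[29,63/2] -> miss, prune
    N14 x:[79/3,83/3] y:[28,85/3] z:[43/2,24] -> miss, prune

Visited [0, 1, 4, 5, 19, 20, 22, 7, 2, 6, 8, 13, 17, 3, 10, 11, 14]. Tests: 17 box, 1 leaf. Nearest: P12.

== RESULT ==
[0, 1, 4, 5, 19, 20, 22, 7, 2, 6, 8, 13, 17, 3, 10, 11, 14]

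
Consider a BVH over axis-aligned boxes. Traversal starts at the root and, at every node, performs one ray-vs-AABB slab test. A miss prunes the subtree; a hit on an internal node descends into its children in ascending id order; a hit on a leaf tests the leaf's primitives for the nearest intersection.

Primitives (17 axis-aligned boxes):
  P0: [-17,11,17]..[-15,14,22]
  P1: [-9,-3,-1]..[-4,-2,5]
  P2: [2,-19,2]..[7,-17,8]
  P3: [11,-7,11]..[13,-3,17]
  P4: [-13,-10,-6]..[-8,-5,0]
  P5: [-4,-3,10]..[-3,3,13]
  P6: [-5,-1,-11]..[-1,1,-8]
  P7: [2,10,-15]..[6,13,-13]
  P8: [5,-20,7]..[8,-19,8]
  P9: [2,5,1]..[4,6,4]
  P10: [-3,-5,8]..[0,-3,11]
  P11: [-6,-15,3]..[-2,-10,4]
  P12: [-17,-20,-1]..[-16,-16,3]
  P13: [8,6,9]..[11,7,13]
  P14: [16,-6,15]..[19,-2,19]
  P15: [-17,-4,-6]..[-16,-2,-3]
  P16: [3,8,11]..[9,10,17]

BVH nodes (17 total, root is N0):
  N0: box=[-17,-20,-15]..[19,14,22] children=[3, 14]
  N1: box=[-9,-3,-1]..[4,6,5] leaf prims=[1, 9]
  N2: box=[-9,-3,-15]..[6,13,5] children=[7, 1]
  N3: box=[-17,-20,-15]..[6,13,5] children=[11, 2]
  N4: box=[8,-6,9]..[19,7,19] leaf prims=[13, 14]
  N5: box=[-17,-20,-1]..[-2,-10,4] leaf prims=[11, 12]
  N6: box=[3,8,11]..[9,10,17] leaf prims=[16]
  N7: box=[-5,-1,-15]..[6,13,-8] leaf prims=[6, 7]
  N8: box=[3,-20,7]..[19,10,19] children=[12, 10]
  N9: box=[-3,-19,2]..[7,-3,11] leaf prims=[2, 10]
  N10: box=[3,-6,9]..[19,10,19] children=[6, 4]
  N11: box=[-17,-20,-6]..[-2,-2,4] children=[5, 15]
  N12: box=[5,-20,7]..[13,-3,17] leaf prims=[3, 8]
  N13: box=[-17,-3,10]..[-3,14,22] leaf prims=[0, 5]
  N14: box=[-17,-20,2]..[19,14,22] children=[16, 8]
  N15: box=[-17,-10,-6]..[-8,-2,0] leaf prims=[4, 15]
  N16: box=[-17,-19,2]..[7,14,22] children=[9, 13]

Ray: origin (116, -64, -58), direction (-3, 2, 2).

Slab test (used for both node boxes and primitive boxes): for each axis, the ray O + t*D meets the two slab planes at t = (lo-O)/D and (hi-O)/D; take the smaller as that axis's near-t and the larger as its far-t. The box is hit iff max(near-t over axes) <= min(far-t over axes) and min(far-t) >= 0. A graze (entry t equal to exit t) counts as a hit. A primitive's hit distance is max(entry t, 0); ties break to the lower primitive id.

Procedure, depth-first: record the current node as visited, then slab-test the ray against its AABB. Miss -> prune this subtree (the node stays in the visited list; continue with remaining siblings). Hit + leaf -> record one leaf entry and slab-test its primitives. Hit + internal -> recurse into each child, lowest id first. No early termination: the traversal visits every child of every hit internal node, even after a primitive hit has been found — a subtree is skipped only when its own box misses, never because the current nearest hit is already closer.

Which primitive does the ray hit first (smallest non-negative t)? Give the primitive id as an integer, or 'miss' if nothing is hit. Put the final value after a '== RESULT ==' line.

Walk:
N0 x:[97/3,133/3] y:[22,39] z:[43/2,40] -> hit [97/3,39], descend [3, 14]
  N3 x:[110/3,133/3] y:[22,77/2] z:[43/2,63/2] -> miss, prune
  N14 x:[97/3,133/3] y:[22,39] z:[30,40] -> hit [97/3,39], descend [8, 16]
    N8 x:[97/3,113/3] y:[22,37] z:[65/2,77/2] -> hit [65/2,37], descend [10, 12]
      N10 x:[97/3,113/3] y:[29,37] z:[67/2,77/2] -> hit [67/2,37], descend [4, 6]
        N4 x:[97/3,36] y:[29,71/2] z:[67/2,77/2] -> hit [67/2,71/2] leaf, test {P13@t=35, P14(miss)}
        N6 x:[107/3,113/3] y:[36,37] z:[69/2,75/2] -> hit [36,37] leaf, test {P16@t=36}
      N12 x:[103/3,37] y:[22,61/2] z:[65/2,75/2] -> miss, prune
    N16 x:[109/3,133/3] y:[45/2,39] z:[30,40] -> hit [109/3,39], descend [9, 13]
      N9 x:[109/3,119/3] y:[45/2,61/2] z:[30,69/2] -> miss, prune
      N13 x:[119/3,133/3] y:[61/2,39] z:[34,40] -> miss, prune

order=[0, 3, 14, 8, 10, 4, 6, 12, 16, 9, 13]  |boxes|=11  |leaves|=2  hit=P13

== RESULT ==
13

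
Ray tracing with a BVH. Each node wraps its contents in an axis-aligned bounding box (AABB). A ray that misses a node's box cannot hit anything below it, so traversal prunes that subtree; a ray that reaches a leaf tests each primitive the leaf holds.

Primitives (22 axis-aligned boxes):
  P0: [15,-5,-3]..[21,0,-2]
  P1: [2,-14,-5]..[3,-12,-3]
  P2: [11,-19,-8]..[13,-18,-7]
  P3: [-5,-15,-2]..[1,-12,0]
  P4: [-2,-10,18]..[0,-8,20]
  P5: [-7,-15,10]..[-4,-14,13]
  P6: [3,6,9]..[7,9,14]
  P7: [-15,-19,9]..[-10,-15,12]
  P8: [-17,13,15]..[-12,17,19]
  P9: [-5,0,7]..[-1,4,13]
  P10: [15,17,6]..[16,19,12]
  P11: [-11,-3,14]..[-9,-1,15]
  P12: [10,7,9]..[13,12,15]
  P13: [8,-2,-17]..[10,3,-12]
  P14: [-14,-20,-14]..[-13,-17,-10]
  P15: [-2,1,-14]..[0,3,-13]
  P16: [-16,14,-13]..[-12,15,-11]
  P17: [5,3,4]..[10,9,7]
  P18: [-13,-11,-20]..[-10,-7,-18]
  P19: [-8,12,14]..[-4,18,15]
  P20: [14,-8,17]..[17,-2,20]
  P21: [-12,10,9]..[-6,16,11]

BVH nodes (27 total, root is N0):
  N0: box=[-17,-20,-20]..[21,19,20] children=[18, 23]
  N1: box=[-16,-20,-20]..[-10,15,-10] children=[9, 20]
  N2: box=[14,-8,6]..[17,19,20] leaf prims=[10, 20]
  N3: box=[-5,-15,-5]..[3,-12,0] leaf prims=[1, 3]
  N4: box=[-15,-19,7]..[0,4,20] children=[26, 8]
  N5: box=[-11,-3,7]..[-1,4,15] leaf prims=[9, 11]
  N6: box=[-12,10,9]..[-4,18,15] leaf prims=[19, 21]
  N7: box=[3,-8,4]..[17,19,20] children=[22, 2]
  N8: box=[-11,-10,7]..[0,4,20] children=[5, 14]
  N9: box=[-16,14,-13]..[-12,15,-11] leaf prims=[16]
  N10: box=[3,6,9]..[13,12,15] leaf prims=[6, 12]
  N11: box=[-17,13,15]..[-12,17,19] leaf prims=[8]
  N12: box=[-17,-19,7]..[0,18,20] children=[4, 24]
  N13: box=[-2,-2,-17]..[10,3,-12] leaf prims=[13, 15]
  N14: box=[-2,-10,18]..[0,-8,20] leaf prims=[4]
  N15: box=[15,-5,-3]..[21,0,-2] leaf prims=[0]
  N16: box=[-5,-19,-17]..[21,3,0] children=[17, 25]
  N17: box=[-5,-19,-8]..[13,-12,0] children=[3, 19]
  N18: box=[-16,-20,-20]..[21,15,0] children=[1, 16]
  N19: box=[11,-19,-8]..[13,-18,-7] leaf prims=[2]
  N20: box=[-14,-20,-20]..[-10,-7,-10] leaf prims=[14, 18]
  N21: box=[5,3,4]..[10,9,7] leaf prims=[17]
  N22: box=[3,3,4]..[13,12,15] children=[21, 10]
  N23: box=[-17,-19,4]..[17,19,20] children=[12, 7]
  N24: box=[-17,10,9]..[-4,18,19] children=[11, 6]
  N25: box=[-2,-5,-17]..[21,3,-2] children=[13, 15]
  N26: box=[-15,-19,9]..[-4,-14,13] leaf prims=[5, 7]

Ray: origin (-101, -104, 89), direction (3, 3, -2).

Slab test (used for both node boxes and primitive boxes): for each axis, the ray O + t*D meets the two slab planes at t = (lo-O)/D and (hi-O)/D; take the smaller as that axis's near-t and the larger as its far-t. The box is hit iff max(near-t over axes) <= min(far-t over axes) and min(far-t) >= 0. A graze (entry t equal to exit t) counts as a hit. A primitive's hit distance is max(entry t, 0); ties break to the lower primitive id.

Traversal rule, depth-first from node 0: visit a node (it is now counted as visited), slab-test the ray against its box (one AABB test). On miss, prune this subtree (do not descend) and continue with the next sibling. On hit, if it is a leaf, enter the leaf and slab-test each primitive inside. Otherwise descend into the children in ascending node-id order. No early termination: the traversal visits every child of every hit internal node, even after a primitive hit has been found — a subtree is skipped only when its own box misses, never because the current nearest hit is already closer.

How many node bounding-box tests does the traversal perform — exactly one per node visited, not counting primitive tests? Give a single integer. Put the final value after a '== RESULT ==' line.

Traverse from the root:
N0 x:[28,122/3] y:[28,41] z:[69/2,109/2] -> hit [69/2,122/3], descend [18, 23]
  N18 x:[85/3,122/3] y:[28,119/3] z:[89/2,109/2] -> miss, prune
  N23 x:[28,118/3] y:[85/3,41] z:[69/2,85/2] -> hit [69/2,118/3], descend [7, 12]
    N7 x:[104/3,118/3] y:[32,41] z:[69/2,85/2] -> hit [104/3,118/3], descend [2, 22]
      N2 x:[115/3,118/3] y:[32,41] z:[69/2,83/2] -> hit [115/3,118/3] leaf, test {P10(miss), P20(miss)}
      N22 x:[104/3,38] y:[107/3,116/3] z:[37,85/2] -> hit [37,38], descend [10, 21]
        N10 x:[104/3,38] y:[110/3,116/3] z:[37,40] -> hit [37,38] leaf, test {P6(miss), P12@t=37}
        N21 x:[106/3,37] y:[107/3,113/3] z:[41,85/2] -> miss, prune
    N12 x:[28,101/3] y:[85/3,122/3] z:[69/2,41] -> miss, prune

Summary -> nodes [0, 18, 23, 7, 2, 22, 10, 21, 12]; box-tests=9; leaf-entries=2; first=P12

== RESULT ==
9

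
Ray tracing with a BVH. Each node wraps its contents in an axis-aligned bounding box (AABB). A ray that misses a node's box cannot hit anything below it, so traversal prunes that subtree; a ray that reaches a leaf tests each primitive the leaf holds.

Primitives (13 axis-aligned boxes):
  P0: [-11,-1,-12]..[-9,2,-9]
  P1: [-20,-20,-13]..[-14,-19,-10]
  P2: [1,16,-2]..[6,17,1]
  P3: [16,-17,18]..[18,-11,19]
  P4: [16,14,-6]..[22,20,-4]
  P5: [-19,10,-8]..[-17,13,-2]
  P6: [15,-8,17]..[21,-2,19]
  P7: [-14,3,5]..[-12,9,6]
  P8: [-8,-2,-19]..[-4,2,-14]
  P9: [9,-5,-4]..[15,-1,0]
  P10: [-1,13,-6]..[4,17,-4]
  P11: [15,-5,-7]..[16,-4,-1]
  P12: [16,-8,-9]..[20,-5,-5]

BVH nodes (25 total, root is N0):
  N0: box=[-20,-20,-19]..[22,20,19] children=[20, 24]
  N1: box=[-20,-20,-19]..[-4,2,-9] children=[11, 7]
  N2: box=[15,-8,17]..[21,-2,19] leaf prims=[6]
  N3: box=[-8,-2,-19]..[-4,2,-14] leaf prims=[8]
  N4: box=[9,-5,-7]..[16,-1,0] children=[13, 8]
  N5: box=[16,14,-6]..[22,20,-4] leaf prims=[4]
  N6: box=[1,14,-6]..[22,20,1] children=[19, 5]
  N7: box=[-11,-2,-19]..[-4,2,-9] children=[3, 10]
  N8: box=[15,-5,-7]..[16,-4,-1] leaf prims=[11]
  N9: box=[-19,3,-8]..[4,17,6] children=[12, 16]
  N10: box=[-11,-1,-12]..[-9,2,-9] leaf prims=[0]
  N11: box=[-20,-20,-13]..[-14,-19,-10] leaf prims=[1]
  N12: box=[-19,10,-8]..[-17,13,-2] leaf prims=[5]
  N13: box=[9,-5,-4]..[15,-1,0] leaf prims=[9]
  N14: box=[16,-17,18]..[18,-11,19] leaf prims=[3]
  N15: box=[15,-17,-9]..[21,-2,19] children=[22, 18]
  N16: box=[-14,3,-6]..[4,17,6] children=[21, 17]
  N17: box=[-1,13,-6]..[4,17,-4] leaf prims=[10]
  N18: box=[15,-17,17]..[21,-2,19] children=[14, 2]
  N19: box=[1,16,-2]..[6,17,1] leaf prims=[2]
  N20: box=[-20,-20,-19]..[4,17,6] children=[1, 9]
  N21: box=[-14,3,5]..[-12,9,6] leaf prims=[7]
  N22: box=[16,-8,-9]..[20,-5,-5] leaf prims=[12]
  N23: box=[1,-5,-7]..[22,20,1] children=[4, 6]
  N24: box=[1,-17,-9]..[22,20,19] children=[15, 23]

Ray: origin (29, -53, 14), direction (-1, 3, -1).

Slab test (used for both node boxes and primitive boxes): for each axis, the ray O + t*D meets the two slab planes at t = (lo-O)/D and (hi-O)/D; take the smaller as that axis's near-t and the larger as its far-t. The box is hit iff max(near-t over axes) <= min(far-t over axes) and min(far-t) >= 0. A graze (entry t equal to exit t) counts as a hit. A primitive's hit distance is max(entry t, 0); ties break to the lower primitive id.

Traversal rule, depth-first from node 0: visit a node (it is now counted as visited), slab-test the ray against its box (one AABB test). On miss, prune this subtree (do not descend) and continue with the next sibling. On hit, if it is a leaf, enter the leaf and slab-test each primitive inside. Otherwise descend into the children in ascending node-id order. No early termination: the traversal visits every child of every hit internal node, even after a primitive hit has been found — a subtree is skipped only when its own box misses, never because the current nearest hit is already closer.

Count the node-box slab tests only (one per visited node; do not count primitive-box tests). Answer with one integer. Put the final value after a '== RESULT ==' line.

Trace the traversal:
N0 x:[7,49] y:[11,73/3] z:[-5,33] -> hit [11,73/3], descend [20, 24]
  N20 x:[25,49] y:[11,70/3] z:[8,33] -> miss, prune
  N24 x:[7,28] y:[12,73/3] z:[-5,23] -> hit [12,23], descend [15, 23]
    N15 x:[8,14] y:[12,17] z:[-5,23] -> hit [12,14], descend [18, 22]
      N18 x:[8,14] y:[12,17] z:[-5,-3] -> miss, prune
      N22 x:[9,13] y:[15,16] z:[19,23] -> miss, prune
    N23 x:[7,28] y:[16,73/3] z:[13,21] -> hit [16,21], descend [4, 6]
      N4 x:[13,20] y:[16,52/3] z:[14,21] -> hit [16,52/3], descend [8, 13]
        N8 x:[13,14] y:[16,49/3] z:[15,21] -> miss, prune
        N13 x:[14,20] y:[16,52/3] z:[14,18] -> hit [16,52/3] leaf, test {P9@t=16}
      N6 x:[7,28] y:[67/3,73/3] z:[13,20] -> miss, prune

Visited [0, 20, 24, 15, 18, 22, 23, 4, 8, 13, 6]. Tests: 11 box, 1 leaf. Nearest: P9.

== RESULT ==
11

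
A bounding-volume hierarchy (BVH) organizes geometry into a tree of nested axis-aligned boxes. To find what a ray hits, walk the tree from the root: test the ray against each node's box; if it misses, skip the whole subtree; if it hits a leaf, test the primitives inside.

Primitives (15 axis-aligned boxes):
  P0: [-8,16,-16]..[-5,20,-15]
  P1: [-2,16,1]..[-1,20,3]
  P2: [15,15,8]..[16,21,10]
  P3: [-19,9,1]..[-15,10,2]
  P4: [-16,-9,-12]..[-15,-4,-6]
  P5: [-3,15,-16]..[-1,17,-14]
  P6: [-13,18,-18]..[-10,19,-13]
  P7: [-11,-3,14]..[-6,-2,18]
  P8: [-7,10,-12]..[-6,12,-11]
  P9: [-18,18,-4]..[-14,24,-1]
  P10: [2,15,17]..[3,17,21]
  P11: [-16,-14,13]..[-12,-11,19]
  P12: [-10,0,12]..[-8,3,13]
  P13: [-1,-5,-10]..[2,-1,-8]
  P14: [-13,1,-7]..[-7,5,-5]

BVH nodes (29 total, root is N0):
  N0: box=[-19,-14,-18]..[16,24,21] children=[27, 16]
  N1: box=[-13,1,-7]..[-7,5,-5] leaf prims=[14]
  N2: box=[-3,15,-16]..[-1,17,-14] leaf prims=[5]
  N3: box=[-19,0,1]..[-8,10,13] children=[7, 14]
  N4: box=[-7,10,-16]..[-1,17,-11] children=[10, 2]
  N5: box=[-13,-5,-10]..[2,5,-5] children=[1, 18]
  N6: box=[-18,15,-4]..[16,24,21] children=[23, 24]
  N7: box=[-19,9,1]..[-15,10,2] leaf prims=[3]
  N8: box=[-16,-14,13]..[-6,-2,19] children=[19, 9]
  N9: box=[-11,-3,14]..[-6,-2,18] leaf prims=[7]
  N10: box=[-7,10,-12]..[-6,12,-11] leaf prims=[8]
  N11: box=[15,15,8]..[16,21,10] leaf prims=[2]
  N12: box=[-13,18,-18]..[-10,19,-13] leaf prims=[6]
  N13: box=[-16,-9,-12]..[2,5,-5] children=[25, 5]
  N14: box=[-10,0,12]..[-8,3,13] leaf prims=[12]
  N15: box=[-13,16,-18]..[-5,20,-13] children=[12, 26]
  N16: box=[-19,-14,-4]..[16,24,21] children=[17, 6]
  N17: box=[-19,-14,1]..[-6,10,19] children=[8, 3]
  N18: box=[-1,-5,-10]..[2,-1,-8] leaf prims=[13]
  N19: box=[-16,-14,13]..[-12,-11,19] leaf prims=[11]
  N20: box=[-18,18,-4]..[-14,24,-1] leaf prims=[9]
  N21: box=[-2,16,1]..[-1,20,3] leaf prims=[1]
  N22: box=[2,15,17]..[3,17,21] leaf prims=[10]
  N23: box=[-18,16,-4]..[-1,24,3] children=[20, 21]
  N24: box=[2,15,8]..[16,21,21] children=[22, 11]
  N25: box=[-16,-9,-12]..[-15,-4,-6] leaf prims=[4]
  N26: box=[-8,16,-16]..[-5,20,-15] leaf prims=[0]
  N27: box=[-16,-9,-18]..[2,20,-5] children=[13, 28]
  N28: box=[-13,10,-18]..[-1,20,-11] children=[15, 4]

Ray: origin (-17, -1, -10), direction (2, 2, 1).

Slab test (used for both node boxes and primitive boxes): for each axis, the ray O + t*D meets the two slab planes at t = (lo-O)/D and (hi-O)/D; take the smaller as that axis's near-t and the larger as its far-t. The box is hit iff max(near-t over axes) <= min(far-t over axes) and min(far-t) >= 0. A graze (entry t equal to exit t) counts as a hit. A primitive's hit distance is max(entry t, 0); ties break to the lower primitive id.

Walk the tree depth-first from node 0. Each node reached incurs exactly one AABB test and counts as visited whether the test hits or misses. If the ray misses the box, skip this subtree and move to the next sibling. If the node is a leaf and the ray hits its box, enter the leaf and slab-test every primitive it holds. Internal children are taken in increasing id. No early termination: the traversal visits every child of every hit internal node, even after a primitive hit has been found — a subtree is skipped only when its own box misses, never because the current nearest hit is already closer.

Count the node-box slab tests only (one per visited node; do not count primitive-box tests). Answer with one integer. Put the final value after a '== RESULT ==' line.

Walk:
N0 x:[-1,33/2] y:[-13/2,25/2] z:[-8,31] -> hit [-1,25/2], descend [16, 27]
  N16 x:[-1,33/2] y:[-13/2,25/2] z:[6,31] -> hit [6,25/2], descend [6, 17]
    N6 x:[-1/2,33/2] y:[8,25/2] z:[6,31] -> hit [8,25/2], descend [23, 24]
      N23 x:[-1/2,8] y:[17/2,25/2] z:[6,13] -> miss, prune
      N24 x:[19/2,33/2] y:[8,11] z:[18,31] -> miss, prune
    N17 x:[-1,11/2] y:[-13/2,11/2] z:[11,29] -> miss, prune
  N27 x:[1/2,19/2] y:[-4,21/2] z:[-8,5] -> hit [1/2,5], descend [13, 28]
    N13 x:[1/2,19/2] y:[-4,3] z:[-2,5] -> hit [1/2,3], descend [5, 25]
      N5 x:[2,19/2] y:[-2,3] z:[0,5] -> hit [2,3], descend [1, 18]
        N1 x:[2,5] y:[1,3] z:[3,5] -> hit [3,3] leaf, test {P14@t=3}
        N18 x:[8,19/2] y:[-2,0] z:[0,2] -> miss, prune
      N25 x:[1/2,1] y:[-4,-3/2] z:[-2,4] -> miss, prune
    N28 x:[2,8] y:[11/2,21/2] z:[-8,-1] -> miss, prune

13 AABB tests over nodes [0, 16, 6, 23, 24, 17, 27, 13, 5, 1, 18, 25, 28]; 1 leaf entered; closest P14.

== RESULT ==
13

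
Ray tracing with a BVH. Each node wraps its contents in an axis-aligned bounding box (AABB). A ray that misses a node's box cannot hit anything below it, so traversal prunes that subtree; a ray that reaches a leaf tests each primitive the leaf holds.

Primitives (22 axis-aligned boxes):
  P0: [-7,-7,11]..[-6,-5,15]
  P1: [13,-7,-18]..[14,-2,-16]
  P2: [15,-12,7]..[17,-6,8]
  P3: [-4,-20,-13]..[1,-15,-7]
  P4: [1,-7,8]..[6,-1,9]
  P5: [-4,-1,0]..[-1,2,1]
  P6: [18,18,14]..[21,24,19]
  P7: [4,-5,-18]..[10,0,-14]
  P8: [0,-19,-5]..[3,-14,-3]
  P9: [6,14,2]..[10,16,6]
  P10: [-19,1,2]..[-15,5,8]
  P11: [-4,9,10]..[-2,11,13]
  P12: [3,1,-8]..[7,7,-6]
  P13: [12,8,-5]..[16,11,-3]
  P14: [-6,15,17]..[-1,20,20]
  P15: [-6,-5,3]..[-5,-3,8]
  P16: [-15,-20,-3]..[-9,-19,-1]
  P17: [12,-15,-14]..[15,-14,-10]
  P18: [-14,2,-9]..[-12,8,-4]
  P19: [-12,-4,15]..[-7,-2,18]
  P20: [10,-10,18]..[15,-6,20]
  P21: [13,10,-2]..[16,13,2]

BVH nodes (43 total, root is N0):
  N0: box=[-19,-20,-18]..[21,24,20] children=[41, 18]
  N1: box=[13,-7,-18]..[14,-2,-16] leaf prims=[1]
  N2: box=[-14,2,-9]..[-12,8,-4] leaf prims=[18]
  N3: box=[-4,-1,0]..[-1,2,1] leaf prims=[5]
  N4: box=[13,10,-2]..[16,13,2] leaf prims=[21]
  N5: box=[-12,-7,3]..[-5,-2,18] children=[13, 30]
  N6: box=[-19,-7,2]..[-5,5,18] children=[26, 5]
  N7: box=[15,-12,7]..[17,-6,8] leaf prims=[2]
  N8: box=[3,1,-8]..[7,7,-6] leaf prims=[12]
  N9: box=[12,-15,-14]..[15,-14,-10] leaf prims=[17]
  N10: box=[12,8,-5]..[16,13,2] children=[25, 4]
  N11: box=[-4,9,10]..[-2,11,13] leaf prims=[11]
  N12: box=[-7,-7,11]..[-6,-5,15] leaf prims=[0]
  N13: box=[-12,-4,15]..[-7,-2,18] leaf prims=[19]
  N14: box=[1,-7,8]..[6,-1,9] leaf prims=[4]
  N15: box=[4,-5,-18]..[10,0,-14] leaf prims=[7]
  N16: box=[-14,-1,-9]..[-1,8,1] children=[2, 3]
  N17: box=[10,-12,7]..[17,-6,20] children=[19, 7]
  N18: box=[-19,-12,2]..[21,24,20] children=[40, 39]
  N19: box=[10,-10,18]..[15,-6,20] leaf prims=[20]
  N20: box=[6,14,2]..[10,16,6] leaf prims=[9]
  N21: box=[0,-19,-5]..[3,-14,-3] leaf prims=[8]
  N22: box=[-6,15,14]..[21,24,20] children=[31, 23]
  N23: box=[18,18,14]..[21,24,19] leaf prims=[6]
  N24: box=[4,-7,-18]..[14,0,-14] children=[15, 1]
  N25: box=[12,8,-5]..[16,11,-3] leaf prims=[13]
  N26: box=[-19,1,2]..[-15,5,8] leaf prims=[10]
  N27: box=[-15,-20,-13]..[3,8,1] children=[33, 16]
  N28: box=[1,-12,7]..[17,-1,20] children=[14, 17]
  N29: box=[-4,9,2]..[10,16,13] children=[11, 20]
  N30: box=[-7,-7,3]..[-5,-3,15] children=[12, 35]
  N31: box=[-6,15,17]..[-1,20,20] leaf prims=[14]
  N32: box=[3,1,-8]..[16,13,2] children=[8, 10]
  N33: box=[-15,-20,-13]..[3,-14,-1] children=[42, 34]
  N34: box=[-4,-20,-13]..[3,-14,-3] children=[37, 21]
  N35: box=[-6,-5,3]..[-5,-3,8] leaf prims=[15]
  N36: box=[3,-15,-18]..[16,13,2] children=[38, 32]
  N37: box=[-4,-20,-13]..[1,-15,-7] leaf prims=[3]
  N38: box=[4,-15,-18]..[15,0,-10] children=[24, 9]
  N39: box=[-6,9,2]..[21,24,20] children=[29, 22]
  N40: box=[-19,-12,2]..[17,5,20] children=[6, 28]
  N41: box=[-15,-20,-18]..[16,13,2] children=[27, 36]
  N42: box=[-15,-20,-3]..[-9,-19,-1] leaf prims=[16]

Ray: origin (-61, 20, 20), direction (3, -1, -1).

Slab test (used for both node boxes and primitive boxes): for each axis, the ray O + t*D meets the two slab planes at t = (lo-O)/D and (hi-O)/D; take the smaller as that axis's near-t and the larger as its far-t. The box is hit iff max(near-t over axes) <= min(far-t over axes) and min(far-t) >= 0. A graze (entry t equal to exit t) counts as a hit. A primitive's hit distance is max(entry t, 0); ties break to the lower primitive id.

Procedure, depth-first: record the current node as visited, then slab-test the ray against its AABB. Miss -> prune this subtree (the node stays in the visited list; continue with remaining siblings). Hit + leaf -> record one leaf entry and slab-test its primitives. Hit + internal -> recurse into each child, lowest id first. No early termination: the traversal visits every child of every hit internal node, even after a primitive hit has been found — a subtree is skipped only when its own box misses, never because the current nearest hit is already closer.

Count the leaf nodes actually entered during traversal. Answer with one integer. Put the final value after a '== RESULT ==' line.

Trace the traversal:
N0 x:[14,82/3] y:[-4,40] z:[0,38] -> hit [14,82/3], descend [18, 41]
  N18 x:[14,82/3] y:[-4,32] z:[0,18] -> hit [14,18], descend [39, 40]
    N39 x:[55/3,82/3] y:[-4,11] z:[0,18] -> miss, prune
    N40 x:[14,26] y:[15,32] z:[0,18] -> hit [15,18], descend [6, 28]
      N6 x:[14,56/3] y:[15,27] z:[2,18] -> hit [15,18], descend [5, 26]
        N5 x:[49/3,56/3] y:[22,27] z:[2,17] -> miss, prune
        N26 x:[14,46/3] y:[15,19] z:[12,18] -> hit [15,46/3] leaf, test {P10@t=15}
      N28 x:[62/3,26] y:[21,32] z:[0,13] -> miss, prune
  N41 x:[46/3,77/3] y:[7,40] z:[18,38] -> hit [18,77/3], descend [27, 36]
    N27 x:[46/3,64/3] y:[12,40] z:[19,33] -> hit [19,64/3], descend [16, 33]
      N16 x:[47/3,20] y:[12,21] z:[19,29] -> hit [19,20], descend [2, 3]
        N2 x:[47/3,49/3] y:[12,18] z:[24,29] -> miss, prune
        N3 x:[19,20] y:[18,21] z:[19,20] -> hit [19,20] leaf, test {P5@t=19}
      N33 x:[46/3,64/3] y:[34,40] z:[21,33] -> miss, prune
    N36 x:[64/3,77/3] y:[7,35] z:[18,38] -> hit [64/3,77/3], descend [32, 38]
      N32 x:[64/3,77/3] y:[7,19] z:[18,28] -> miss, prune
      N38 x:[65/3,76/3] y:[20,35] z:[30,38] -> miss, prune

Summary -> nodes [0, 18, 39, 40, 6, 5, 26, 28, 41, 27, 16, 2, 3, 33, 36, 32, 38]; box-tests=17; leaf-entries=2; first=P10

== RESULT ==
2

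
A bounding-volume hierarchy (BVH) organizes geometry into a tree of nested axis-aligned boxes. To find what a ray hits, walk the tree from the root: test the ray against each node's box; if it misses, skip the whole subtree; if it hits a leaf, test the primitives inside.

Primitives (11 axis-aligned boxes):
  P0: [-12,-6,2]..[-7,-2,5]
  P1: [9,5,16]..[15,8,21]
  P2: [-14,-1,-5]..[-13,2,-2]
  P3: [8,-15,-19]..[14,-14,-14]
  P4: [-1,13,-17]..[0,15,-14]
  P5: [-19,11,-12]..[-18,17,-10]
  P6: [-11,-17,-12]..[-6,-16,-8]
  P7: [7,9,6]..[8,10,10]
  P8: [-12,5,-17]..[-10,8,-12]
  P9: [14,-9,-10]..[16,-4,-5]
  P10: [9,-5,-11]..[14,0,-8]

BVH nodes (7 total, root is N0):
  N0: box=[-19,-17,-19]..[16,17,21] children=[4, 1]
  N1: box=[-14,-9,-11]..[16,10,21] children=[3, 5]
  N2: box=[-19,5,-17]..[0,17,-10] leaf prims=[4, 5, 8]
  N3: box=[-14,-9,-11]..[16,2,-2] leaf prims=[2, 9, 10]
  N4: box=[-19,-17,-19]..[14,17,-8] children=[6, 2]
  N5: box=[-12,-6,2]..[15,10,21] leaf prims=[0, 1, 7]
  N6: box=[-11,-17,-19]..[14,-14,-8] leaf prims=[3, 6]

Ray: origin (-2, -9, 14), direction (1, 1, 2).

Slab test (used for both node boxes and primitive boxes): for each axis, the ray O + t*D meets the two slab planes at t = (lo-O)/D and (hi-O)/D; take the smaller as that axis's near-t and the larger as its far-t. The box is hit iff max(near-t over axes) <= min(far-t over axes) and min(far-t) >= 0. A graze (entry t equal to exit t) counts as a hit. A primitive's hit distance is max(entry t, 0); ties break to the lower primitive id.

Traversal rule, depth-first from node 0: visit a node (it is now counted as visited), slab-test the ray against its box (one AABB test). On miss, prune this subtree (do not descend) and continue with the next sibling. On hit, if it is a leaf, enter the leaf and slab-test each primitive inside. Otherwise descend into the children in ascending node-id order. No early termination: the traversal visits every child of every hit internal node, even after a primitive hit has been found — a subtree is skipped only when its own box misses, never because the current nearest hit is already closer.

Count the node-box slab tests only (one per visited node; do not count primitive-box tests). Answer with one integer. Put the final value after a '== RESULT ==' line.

Trace the traversal:
N0 x:[-17,18] y:[-8,26] z:[-33/2,7/2] -> hit [-8,7/2], descend [1, 4]
  N1 x:[-12,18] y:[0,19] z:[-25/2,7/2] -> hit [0,7/2], descend [3, 5]
    N3 x:[-12,18] y:[0,11] z:[-25/2,-8] -> miss, prune
    N5 x:[-10,17] y:[3,19] z:[-6,7/2] -> hit [3,7/2] leaf, test {P0(miss), P1(miss), P7(miss)}
  N4 x:[-17,16] y:[-8,26] z:[-33/2,-11] -> miss, prune

5 AABB tests over nodes [0, 1, 3, 5, 4]; 1 leaf entered; closest miss.

== RESULT ==
5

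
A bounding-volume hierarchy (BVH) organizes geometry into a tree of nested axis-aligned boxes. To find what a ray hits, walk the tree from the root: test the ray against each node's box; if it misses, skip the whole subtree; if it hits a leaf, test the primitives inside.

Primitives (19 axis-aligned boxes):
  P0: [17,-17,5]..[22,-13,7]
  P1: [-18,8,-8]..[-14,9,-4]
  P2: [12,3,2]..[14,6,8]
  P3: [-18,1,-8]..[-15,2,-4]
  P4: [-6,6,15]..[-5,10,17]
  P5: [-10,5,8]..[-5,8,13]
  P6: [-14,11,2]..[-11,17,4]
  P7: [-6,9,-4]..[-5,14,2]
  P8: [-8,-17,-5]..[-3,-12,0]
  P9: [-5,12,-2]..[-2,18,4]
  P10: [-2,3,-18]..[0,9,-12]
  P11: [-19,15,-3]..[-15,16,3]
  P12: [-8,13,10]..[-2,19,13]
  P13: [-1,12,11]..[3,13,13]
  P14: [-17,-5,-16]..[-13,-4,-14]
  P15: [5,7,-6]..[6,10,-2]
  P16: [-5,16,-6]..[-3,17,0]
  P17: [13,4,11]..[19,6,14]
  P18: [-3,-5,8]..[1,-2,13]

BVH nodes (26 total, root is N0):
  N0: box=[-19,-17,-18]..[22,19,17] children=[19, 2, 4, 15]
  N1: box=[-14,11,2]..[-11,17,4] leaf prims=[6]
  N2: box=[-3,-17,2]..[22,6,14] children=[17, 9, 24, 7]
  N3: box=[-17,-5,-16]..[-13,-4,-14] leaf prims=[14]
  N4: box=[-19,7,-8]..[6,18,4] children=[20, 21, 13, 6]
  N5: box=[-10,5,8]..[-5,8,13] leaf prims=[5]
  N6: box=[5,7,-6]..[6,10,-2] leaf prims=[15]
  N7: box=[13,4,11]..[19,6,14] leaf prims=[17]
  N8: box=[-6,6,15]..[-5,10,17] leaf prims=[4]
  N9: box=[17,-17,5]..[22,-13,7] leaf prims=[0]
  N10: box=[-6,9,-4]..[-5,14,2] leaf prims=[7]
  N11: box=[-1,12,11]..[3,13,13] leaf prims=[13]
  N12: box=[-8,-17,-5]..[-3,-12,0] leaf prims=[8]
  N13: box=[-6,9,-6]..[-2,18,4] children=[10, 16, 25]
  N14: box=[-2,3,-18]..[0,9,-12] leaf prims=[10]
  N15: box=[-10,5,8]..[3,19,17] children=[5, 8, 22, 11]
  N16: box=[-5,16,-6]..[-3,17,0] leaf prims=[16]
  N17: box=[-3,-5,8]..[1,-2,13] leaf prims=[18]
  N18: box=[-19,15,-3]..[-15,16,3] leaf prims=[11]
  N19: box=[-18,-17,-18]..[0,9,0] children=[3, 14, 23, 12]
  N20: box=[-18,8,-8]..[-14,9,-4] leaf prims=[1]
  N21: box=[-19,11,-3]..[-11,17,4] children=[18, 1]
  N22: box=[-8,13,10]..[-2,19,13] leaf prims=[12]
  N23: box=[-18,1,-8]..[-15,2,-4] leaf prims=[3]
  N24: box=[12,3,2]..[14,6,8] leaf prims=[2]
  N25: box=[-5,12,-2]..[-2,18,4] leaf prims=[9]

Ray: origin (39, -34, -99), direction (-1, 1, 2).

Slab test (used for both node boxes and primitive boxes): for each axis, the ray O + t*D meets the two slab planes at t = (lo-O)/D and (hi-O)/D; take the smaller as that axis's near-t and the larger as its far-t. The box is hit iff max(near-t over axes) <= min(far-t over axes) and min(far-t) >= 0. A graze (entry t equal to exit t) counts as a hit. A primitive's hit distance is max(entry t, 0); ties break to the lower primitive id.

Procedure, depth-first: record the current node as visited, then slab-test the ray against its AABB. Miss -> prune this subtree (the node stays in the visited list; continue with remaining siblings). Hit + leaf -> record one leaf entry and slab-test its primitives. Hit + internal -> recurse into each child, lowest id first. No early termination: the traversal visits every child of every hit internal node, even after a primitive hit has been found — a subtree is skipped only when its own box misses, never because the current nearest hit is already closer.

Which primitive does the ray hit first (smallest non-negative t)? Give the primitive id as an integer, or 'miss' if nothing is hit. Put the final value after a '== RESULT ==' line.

Walk:
N0 x:[17,58] y:[17,53] z:[81/2,58] -> hit [81/2,53], descend [2, 4, 15, 19]
  N2 x:[17,42] y:[17,40] z:[101/2,113/2] -> miss, prune
  N4 x:[33,58] y:[41,52] z:[91/2,103/2] -> hit [91/2,103/2], descend [6, 13, 20, 21]
    N6 x:[33,34] y:[41,44] z:[93/2,97/2] -> miss, prune
    N13 x:[41,45] y:[43,52] z:[93/2,103/2] -> miss, prune
    N20 x:[53,57] y:[42,43] z:[91/2,95/2] -> miss, prune
    N21 x:[50,58] y:[45,51] z:[48,103/2] -> hit [50,51], descend [1, 18]
      N1 x:[50,53] y:[45,51] z:[101/2,103/2] -> hit [101/2,51] leaf, test {P6@t=101/2}
      N18 x:[54,58] y:[49,50] z:[48,51] -> miss, prune
  N15 x:[36,49] y:[39,53] z:[107/2,58] -> miss, prune
  N19 x:[39,57] y:[17,43] z:[81/2,99/2] -> hit [81/2,43], descend [3, 12, 14, 23]
    N3 x:[52,56] y:[29,30] z:[83/2,85/2] -> miss, prune
    N12 x:[42,47] y:[17,22] z:[47,99/2] -> miss, prune
    N14 x:[39,41] y:[37,43] z:[81/2,87/2] -> hit [81/2,41] leaf, test {P10@t=81/2}
    N23 x:[54,57] y:[35,36] z:[91/2,95/2] -> miss, prune

Summary -> nodes [0, 2, 4, 6, 13, 20, 21, 1, 18, 15, 19, 3, 12, 14, 23]; box-tests=15; leaf-entries=2; first=P10

== RESULT ==
10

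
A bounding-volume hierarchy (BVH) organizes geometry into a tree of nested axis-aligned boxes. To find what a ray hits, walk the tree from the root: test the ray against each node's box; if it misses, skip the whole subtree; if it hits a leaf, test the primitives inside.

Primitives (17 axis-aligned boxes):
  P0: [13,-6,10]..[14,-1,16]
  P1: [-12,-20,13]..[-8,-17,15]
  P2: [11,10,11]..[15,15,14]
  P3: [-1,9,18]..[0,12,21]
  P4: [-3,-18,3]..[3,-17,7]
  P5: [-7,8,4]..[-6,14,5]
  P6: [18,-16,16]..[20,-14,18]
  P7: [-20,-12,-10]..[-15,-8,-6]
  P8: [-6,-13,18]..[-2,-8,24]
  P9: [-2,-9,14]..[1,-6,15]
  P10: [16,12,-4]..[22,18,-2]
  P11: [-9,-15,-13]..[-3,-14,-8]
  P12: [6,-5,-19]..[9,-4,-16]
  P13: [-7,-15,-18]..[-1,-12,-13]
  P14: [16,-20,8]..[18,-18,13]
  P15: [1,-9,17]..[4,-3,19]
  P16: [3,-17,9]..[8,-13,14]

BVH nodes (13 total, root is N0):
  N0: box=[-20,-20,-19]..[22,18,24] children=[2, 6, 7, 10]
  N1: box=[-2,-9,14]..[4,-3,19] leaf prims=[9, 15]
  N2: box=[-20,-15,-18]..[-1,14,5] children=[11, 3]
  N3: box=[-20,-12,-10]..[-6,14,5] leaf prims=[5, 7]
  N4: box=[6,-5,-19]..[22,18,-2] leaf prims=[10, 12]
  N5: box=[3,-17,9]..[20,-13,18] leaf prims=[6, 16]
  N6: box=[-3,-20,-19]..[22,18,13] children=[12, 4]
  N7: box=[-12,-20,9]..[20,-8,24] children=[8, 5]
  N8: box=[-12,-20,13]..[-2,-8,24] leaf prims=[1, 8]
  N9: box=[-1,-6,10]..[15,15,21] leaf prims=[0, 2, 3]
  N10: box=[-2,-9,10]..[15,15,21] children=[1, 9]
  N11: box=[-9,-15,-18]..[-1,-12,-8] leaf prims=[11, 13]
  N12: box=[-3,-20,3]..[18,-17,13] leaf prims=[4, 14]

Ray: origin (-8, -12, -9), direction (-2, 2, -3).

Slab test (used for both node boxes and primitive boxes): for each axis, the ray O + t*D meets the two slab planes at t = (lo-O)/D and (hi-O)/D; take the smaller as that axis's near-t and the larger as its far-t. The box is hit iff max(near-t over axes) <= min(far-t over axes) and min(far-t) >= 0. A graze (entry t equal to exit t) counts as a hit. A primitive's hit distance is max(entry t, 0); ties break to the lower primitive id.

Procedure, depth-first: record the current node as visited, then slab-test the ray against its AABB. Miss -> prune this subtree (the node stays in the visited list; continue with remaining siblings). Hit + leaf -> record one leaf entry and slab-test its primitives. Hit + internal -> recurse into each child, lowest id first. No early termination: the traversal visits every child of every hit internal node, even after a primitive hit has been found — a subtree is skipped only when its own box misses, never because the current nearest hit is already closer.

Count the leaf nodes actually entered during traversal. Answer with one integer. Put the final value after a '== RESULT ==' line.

Walk:
N0 x:[-15,6] y:[-4,15] z:[-11,10/3] -> hit [-4,10/3], descend [2, 6, 7, 10]
  N2 x:[-7/2,6] y:[-3/2,13] z:[-14/3,3] -> hit [-3/2,3], descend [3, 11]
    N3 x:[-1,6] y:[0,13] z:[-14/3,1/3] -> hit [0,1/3] leaf, test {P5(miss), P7(miss)}
    N11 x:[-7/2,1/2] y:[-3/2,0] z:[-1/3,3] -> hit [-1/3,0] leaf, test {P11(miss), P13(miss)}
  N6 x:[-15,-5/2] y:[-4,15] z:[-22/3,10/3] -> miss, prune
  N7 x:[-14,2] y:[-4,2] z:[-11,-6] -> miss, prune
  N10 x:[-23/2,-3] y:[3/2,27/2] z:[-10,-19/3] -> miss, prune

7 AABB tests over nodes [0, 2, 3, 11, 6, 7, 10]; 2 leaves entered; closest miss.

== RESULT ==
2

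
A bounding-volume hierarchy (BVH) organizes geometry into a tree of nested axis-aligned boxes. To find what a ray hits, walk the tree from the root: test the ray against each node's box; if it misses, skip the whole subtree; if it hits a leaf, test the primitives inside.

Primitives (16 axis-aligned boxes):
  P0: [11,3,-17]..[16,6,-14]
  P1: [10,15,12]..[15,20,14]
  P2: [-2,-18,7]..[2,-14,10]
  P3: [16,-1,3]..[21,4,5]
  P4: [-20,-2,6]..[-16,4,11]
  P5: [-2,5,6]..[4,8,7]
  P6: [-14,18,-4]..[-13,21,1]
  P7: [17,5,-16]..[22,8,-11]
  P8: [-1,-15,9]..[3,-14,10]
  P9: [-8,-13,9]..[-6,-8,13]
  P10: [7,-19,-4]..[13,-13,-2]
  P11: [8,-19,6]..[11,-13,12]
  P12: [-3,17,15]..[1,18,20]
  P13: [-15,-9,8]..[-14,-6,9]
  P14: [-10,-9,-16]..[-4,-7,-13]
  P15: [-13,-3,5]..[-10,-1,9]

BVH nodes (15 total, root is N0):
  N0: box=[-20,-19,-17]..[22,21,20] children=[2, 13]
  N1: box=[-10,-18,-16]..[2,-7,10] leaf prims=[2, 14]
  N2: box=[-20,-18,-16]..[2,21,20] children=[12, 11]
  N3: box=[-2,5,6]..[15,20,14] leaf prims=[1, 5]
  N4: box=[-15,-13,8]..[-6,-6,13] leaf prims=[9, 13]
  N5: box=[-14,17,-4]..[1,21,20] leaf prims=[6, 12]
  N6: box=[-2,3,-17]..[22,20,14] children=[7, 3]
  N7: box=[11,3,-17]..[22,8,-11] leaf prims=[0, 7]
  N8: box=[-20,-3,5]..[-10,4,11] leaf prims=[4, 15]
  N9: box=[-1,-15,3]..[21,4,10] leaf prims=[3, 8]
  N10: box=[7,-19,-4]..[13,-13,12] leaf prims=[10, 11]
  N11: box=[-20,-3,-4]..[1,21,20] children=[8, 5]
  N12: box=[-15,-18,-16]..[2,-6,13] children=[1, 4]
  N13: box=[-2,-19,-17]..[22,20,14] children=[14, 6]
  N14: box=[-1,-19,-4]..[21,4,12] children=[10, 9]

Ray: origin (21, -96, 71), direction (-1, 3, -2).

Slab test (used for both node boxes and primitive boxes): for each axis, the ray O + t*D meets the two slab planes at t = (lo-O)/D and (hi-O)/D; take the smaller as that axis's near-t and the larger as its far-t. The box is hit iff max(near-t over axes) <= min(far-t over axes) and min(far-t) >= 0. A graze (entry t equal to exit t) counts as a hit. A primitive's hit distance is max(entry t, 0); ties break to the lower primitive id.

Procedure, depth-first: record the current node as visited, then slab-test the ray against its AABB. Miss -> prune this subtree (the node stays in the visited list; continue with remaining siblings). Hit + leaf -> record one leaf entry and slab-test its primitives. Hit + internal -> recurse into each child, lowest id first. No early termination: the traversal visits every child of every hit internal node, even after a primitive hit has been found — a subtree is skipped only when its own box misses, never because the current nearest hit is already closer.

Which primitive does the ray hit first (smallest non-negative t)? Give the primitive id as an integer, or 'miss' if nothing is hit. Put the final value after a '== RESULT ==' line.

Trace the traversal:
N0 x:[-1,41] y:[77/3,39] z:[51/2,44] -> hit [77/3,39], descend [2, 13]
  N2 x:[19,41] y:[26,39] z:[51/2,87/2] -> hit [26,39], descend [11, 12]
    N11 x:[20,41] y:[31,39] z:[51/2,75/2] -> hit [31,75/2], descend [5, 8]
      N5 x:[20,35] y:[113/3,39] z:[51/2,75/2] -> miss, prune
      N8 x:[31,41] y:[31,100/3] z:[30,33] -> hit [31,33] leaf, test {P4(miss), P15@t=31}
    N12 x:[19,36] y:[26,30] z:[29,87/2] -> hit [29,30], descend [1, 4]
      N1 x:[19,31] y:[26,89/3] z:[61/2,87/2] -> miss, prune
      N4 x:[27,36] y:[83/3,30] z:[29,63/2] -> hit [29,30] leaf, test {P9@t=29, P13(miss)}
  N13 x:[-1,23] y:[77/3,116/3] z:[57/2,44] -> miss, prune

Summary -> nodes [0, 2, 11, 5, 8, 12, 1, 4, 13]; box-tests=9; leaf-entries=2; first=P9

== RESULT ==
9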